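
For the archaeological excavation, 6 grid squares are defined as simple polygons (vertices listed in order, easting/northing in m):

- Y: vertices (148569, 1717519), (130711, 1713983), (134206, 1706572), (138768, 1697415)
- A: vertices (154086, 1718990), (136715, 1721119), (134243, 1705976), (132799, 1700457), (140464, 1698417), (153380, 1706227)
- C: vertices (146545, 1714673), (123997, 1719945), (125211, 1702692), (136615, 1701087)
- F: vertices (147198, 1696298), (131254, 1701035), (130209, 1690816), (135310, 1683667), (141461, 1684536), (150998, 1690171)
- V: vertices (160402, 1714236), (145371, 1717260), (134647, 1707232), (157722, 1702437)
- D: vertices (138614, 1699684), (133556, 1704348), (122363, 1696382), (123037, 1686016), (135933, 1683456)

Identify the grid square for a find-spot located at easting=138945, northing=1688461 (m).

F

Cast a ray rightward from (138945, 1688461). For each polygon, the edges (by vertex number in listed order) whose endpoints lie on opposite sides of northing = 1688461, where each meets that height, and whether that is right or left of the point:
Y: no edge straddles that height → 0 crossings.
A: no edge straddles that height → 0 crossings.
C: no edge straddles that height → 0 crossings.
F: 3–4 at easting≈131889.4 (left), 5–6 at easting≈148103.9 (right) → 1 crossing.
V: no edge straddles that height → 0 crossings.
D: 3–4 at easting≈122878.0 (left), 5–1 at easting≈136759.9 (left) → 0 crossings.
Only F has an odd count, so the point is inside F.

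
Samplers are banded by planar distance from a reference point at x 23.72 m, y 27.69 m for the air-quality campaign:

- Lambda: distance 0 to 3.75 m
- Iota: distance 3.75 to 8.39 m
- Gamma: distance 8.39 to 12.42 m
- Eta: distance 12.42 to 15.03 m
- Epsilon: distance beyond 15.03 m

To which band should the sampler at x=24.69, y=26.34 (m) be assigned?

Distance = √((24.69−23.72)² + (26.34−27.69)²) = √(0.941 + 1.823) = 1.662 m.
0 ≤ 1.662 < 3.75 → Lambda.

Lambda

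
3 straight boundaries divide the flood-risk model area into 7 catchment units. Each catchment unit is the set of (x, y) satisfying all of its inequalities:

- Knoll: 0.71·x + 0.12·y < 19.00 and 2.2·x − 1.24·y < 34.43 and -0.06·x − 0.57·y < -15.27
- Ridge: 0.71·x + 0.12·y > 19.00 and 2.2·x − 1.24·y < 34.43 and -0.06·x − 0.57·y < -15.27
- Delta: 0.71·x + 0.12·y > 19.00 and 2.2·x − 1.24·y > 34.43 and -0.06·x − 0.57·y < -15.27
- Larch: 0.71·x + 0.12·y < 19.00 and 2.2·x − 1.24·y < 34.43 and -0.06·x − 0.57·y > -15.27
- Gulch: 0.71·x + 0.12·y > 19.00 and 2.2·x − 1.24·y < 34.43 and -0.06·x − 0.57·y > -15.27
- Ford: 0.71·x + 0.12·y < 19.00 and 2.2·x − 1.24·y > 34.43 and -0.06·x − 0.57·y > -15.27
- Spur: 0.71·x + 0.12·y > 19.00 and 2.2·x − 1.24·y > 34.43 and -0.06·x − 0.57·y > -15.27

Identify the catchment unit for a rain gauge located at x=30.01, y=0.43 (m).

Spur

0.71·30.01 + 0.12·0.43 = 21.359, which is > 19.00
2.2·30.01 − 1.24·0.43 = 65.489, which is > 34.43
-0.06·30.01 − 0.57·0.43 = -2.046, which is > -15.27
This sign pattern matches Spur.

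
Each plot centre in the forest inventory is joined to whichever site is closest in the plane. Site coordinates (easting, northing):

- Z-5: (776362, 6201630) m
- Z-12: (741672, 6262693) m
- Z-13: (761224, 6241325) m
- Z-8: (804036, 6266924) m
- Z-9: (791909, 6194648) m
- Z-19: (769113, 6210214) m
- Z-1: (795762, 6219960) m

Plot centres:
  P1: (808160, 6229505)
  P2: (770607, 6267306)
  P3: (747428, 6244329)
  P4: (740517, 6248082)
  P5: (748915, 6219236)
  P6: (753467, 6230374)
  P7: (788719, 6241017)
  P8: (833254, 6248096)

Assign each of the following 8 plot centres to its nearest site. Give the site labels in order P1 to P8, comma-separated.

P1 → Z-1 (d²=244817429.00)
P2 → Z-13 (d²=763053050.00)
P3 → Z-13 (d²=199353632.00)
P4 → Z-12 (d²=214815346.00)
P5 → Z-19 (d²=489355688.00)
P6 → Z-13 (d²=180095450.00)
P7 → Z-1 (d²=493001098.00)
P8 → Z-8 (d²=1208185108.00)

Z-1, Z-13, Z-13, Z-12, Z-19, Z-13, Z-1, Z-8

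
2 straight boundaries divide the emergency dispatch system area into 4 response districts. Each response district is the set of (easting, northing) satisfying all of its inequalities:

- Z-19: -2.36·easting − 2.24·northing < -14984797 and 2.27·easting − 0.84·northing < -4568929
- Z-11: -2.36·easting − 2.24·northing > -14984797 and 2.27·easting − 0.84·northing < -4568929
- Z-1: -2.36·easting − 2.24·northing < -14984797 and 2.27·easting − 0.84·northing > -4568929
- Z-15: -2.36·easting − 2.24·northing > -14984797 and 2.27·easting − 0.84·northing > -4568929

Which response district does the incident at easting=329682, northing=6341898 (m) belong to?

-2.36·329682 − 2.24·6341898 = -14983901.040, which is > -14984797
2.27·329682 − 0.84·6341898 = -4578816.180, which is < -4568929
This sign pattern matches Z-11.

Z-11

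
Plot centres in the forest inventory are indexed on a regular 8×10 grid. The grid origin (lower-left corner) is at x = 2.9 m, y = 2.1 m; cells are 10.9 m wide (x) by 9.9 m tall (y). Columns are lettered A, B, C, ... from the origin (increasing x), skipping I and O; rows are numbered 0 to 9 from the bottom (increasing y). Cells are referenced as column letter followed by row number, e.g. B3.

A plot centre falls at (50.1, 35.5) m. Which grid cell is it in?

E3

Column index: ⌊(50.1 − 2.9) / 10.9⌋ = ⌊4.330⌋ = 4 → column E
Row offset from origin: ⌊(35.5 − 2.1) / 9.9⌋ = ⌊3.374⌋ = 3 → row 3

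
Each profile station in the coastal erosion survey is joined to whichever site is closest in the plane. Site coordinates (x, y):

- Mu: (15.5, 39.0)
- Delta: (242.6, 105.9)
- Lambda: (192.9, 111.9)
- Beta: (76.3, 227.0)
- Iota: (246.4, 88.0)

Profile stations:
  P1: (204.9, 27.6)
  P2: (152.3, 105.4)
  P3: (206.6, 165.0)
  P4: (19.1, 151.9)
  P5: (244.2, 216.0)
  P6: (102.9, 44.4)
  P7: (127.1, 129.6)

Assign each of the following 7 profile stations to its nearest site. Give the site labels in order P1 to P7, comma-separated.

P1 → Iota (d²=5370.41)
P2 → Lambda (d²=1690.61)
P3 → Lambda (d²=3007.30)
P4 → Beta (d²=8911.85)
P5 → Delta (d²=12124.57)
P6 → Mu (d²=7667.92)
P7 → Lambda (d²=4642.93)

Iota, Lambda, Lambda, Beta, Delta, Mu, Lambda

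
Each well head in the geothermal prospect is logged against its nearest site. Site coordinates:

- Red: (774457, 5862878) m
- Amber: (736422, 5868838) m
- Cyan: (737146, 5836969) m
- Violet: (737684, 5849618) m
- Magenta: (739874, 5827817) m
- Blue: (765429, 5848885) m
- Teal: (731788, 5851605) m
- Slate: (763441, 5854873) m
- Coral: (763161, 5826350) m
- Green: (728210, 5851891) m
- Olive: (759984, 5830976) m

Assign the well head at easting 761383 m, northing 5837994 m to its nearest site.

Squared distances to each site:
Red: 790142932.000; Amber: 1574403857.000; Cyan: 588482794.000; Violet: 696759977.000; Magenta: 566208410.000; Blue: 134983997.000; Teal: 1061123346.000; Slate: 289136005.000; Coral: 138744020.000; Green: 1293574538.000; Olive: 51209525.000.
Minimum at Olive.

Olive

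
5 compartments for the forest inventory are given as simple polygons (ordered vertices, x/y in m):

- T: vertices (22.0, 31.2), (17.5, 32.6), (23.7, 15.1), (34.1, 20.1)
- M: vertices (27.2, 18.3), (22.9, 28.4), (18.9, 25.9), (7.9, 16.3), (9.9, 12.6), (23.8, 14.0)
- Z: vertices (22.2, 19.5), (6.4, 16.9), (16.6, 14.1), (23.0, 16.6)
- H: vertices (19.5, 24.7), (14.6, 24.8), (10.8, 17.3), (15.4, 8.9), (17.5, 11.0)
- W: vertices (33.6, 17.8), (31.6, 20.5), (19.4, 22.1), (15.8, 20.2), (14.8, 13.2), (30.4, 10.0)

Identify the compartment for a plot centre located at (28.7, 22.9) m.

T

Cast a ray rightward from (28.7, 22.9). For each polygon, the edges (by vertex number in listed order) whose endpoints lie on opposite sides of y = 22.9, where each meets that height, and whether that is right or left of the point:
T: 2–3 at x≈20.94 (left), 4–1 at x≈31.05 (right) → 1 crossing.
M: 1–2 at x≈25.24 (left), 3–4 at x≈15.46 (left) → 0 crossings.
Z: no edge straddles that height → 0 crossings.
H: 2–3 at x≈13.64 (left), 5–1 at x≈19.24 (left) → 0 crossings.
W: no edge straddles that height → 0 crossings.
Only T has an odd count, so the point is inside T.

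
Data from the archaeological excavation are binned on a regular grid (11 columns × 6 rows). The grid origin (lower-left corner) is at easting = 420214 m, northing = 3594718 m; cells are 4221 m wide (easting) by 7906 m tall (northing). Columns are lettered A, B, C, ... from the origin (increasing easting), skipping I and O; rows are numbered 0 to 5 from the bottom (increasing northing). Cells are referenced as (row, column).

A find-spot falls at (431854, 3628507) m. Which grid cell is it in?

Column index: ⌊(431854 − 420214) / 4221⌋ = ⌊2.758⌋ = 2 → column C
Row offset from origin: ⌊(3628507 − 3594718) / 7906⌋ = ⌊4.274⌋ = 4 → row 4

(4, C)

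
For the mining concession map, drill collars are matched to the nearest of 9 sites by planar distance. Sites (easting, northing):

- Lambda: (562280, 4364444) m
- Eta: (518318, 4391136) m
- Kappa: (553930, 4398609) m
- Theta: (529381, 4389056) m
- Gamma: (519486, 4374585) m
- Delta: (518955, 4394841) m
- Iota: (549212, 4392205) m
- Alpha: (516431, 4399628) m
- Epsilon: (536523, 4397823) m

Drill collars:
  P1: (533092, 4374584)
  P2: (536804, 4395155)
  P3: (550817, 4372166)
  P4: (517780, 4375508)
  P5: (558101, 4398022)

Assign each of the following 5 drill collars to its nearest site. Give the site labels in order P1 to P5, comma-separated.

Gamma, Epsilon, Lambda, Gamma, Kappa

P1 → Gamma (d²=185123237.00)
P2 → Epsilon (d²=7197185.00)
P3 → Lambda (d²=191029653.00)
P4 → Gamma (d²=3762365.00)
P5 → Kappa (d²=17741810.00)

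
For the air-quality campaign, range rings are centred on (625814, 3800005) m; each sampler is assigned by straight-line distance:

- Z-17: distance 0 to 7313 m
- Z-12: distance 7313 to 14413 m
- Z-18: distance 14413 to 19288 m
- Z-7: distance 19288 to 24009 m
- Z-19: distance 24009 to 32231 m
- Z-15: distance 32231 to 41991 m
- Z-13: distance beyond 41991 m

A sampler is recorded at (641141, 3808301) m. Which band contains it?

Distance = √((641141−625814)² + (3808301−3800005)²) = √(234916929.000 + 68823616.000) = 17428.154 m.
14413 ≤ 17428.154 < 19288 → Z-18.

Z-18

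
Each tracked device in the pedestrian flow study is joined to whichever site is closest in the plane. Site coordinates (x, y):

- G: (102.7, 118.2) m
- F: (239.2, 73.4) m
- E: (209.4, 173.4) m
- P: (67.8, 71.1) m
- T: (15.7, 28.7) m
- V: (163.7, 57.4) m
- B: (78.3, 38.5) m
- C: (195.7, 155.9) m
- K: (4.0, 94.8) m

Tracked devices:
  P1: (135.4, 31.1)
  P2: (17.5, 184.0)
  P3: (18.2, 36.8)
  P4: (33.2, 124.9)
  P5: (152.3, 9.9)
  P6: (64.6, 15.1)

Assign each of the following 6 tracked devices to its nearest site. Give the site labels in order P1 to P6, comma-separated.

V, K, T, K, V, B

P1 → V (d²=1492.58)
P2 → K (d²=8138.89)
P3 → T (d²=71.86)
P4 → K (d²=1758.65)
P5 → V (d²=2386.21)
P6 → B (d²=735.25)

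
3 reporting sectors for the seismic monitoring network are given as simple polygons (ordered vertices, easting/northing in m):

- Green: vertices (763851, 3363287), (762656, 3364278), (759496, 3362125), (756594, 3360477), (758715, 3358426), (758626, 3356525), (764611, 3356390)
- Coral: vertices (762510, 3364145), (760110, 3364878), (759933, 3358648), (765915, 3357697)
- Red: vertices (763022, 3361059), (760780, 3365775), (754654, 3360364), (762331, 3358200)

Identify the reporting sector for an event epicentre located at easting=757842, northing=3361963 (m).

Cast a ray rightward from (757842, 3361963). For each polygon, the edges (by vertex number in listed order) whose endpoints lie on opposite sides of northing = 3361963, where each meets that height, and whether that is right or left of the point:
Green: 3–4 at easting≈759210.7 (right), 7–1 at easting≈763996.9 (right) → 2 crossings.
Coral: 2–3 at easting≈760027.2 (right), 4–1 at easting≈763662.3 (right) → 2 crossings.
Red: 1–2 at easting≈762592.2 (right), 2–3 at easting≈756464.3 (left) → 1 crossing.
Only Red has an odd count, so the point is inside Red.

Red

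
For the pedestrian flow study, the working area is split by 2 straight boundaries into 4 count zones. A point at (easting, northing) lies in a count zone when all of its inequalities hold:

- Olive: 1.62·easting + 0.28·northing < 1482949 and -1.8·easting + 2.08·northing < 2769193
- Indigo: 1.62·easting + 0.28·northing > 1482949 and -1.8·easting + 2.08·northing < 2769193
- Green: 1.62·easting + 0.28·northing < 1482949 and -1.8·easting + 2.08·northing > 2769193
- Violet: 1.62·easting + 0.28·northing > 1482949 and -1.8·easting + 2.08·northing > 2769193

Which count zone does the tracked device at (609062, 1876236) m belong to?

1.62·609062 + 0.28·1876236 = 1512026.520, which is > 1482949
-1.8·609062 + 2.08·1876236 = 2806259.280, which is > 2769193
This sign pattern matches Violet.

Violet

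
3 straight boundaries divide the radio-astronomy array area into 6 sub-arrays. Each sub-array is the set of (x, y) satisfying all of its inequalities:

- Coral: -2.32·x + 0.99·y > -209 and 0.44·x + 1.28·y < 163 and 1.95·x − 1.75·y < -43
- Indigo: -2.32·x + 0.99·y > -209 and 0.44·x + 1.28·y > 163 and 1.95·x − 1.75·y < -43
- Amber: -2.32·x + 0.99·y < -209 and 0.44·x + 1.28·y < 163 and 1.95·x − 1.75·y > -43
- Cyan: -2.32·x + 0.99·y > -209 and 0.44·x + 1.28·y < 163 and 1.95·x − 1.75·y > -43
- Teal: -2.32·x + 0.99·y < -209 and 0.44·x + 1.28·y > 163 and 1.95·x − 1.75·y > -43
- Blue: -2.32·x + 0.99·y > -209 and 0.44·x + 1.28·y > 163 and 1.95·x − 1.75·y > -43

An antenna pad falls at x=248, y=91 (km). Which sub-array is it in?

-2.32·248 + 0.99·91 = -485.270, which is < -209
0.44·248 + 1.28·91 = 225.600, which is > 163
1.95·248 − 1.75·91 = 324.350, which is > -43
This sign pattern matches Teal.

Teal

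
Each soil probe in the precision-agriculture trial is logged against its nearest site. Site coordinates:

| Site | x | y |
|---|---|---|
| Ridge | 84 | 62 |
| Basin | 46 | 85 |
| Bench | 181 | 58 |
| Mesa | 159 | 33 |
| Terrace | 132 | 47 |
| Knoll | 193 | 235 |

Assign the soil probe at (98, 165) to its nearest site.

Basin

Squared distances to each site:
Ridge: 10805.000; Basin: 9104.000; Bench: 18338.000; Mesa: 21145.000; Terrace: 15080.000; Knoll: 13925.000.
Minimum at Basin.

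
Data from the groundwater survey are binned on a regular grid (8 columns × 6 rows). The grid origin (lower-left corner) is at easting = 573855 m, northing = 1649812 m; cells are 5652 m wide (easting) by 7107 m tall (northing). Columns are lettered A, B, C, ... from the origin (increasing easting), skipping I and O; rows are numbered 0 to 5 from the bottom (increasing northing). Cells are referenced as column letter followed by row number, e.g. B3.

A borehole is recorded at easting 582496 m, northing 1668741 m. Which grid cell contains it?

B2

Column index: ⌊(582496 − 573855) / 5652⌋ = ⌊1.529⌋ = 1 → column B
Row offset from origin: ⌊(1668741 − 1649812) / 7107⌋ = ⌊2.663⌋ = 2 → row 2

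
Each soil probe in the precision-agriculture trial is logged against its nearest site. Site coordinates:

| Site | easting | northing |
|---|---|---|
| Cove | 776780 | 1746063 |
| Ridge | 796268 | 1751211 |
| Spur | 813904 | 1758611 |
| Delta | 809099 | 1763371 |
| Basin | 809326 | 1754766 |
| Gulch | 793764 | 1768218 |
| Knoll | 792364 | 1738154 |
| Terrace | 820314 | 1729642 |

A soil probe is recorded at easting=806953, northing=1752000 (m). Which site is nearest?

Basin

Squared distances to each site:
Cove: 945657898.000; Ridge: 114791746.000; Spur: 92021722.000; Delta: 133904957.000; Basin: 13281885.000; Gulch: 436973245.000; Knoll: 404550637.000; Terrace: 678396485.000.
Minimum at Basin.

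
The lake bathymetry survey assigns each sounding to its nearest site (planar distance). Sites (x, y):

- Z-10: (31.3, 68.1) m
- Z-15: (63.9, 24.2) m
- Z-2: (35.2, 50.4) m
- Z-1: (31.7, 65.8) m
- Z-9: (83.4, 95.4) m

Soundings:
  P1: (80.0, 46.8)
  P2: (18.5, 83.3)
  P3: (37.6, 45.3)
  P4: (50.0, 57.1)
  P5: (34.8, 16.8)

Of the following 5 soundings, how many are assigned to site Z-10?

1

P1 → Z-15
P2 → Z-10
P3 → Z-2
P4 → Z-2
P5 → Z-15
1 of the 5 goes to Z-10.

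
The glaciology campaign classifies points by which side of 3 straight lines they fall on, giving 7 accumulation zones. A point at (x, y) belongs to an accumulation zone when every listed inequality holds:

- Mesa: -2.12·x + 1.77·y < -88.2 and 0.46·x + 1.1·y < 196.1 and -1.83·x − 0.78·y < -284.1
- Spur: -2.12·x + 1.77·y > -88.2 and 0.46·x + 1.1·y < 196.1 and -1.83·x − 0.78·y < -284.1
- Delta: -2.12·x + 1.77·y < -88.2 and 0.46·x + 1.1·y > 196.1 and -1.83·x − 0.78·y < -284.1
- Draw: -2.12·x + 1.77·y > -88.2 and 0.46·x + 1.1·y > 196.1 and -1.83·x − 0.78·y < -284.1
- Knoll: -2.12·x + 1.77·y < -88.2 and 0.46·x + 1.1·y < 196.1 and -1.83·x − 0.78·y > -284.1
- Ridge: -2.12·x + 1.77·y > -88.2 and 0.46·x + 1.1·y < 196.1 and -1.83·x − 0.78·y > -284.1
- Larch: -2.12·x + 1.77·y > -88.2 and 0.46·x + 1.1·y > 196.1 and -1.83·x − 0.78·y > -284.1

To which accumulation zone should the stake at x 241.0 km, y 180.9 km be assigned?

Delta

-2.12·241.0 + 1.77·180.9 = -190.727, which is < -88.2
0.46·241.0 + 1.1·180.9 = 309.850, which is > 196.1
-1.83·241.0 − 0.78·180.9 = -582.132, which is < -284.1
This sign pattern matches Delta.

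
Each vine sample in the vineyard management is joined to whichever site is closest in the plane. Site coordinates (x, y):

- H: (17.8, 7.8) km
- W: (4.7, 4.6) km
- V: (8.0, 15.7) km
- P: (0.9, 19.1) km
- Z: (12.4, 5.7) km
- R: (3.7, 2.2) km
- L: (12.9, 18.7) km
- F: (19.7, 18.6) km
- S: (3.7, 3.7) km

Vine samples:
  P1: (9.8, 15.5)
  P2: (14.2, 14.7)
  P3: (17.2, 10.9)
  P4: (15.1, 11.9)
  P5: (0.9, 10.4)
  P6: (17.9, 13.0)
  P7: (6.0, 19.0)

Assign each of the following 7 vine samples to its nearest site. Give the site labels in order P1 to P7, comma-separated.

V, L, H, H, W, H, V

P1 → V (d²=3.28)
P2 → L (d²=17.69)
P3 → H (d²=9.97)
P4 → H (d²=24.10)
P5 → W (d²=48.08)
P6 → H (d²=27.05)
P7 → V (d²=14.89)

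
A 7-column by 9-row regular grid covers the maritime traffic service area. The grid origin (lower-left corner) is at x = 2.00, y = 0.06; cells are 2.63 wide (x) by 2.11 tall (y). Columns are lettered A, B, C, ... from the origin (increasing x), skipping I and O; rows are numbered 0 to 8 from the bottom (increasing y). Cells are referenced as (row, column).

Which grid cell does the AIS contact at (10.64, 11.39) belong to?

(5, D)

Column index: ⌊(10.64 − 2.00) / 2.63⌋ = ⌊3.285⌋ = 3 → column D
Row offset from origin: ⌊(11.39 − 0.06) / 2.11⌋ = ⌊5.370⌋ = 5 → row 5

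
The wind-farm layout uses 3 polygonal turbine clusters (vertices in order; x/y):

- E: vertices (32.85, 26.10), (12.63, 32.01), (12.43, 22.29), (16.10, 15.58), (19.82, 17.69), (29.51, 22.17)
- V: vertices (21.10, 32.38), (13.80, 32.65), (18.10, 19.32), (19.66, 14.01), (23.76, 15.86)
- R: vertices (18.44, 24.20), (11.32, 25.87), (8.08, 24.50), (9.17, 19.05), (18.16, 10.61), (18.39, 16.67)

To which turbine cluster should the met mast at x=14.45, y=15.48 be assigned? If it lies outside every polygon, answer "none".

Cast a ray rightward from (14.45, 15.48). For each polygon, the edges (by vertex number in listed order) whose endpoints lie on opposite sides of y = 15.48, where each meets that height, and whether that is right or left of the point:
E: no edge straddles that height → 0 crossings.
V: 3–4 at x≈19.228 (right), 4–5 at x≈22.918 (right) → 2 crossings.
R: 4–5 at x≈12.973 (left), 5–6 at x≈18.345 (right) → 1 crossing.
Only R has an odd count, so the point is inside R.

R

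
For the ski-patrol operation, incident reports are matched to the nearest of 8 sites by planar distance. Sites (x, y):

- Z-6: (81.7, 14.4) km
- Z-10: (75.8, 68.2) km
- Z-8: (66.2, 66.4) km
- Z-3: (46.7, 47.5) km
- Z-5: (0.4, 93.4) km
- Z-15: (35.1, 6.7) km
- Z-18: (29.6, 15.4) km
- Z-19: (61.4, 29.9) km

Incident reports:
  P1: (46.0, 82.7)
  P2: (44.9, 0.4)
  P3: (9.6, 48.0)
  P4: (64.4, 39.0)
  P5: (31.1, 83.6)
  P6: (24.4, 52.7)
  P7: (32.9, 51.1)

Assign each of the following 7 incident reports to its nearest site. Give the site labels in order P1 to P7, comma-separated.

P1 → Z-8 (d²=673.73)
P2 → Z-15 (d²=135.73)
P3 → Z-3 (d²=1376.66)
P4 → Z-19 (d²=91.81)
P5 → Z-5 (d²=1038.53)
P6 → Z-3 (d²=524.33)
P7 → Z-3 (d²=203.40)

Z-8, Z-15, Z-3, Z-19, Z-5, Z-3, Z-3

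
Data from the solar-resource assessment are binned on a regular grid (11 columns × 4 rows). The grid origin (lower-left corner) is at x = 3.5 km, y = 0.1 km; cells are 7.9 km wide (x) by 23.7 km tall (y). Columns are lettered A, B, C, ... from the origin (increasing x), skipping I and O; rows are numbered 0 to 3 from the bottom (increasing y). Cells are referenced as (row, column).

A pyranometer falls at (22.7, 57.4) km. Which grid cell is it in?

Column index: ⌊(22.7 − 3.5) / 7.9⌋ = ⌊2.430⌋ = 2 → column C
Row offset from origin: ⌊(57.4 − 0.1) / 23.7⌋ = ⌊2.418⌋ = 2 → row 2

(2, C)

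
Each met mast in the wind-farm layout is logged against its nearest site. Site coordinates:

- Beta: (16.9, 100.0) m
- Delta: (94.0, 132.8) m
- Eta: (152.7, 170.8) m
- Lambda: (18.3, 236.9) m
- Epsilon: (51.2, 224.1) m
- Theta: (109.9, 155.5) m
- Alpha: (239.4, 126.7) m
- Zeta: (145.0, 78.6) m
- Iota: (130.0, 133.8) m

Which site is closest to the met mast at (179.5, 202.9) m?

Squared distances to each site:
Beta: 37027.170; Delta: 12224.260; Eta: 1748.650; Lambda: 27141.440; Epsilon: 16910.330; Theta: 7090.920; Alpha: 9394.450; Zeta: 16640.740; Iota: 7225.060.
Minimum at Eta.

Eta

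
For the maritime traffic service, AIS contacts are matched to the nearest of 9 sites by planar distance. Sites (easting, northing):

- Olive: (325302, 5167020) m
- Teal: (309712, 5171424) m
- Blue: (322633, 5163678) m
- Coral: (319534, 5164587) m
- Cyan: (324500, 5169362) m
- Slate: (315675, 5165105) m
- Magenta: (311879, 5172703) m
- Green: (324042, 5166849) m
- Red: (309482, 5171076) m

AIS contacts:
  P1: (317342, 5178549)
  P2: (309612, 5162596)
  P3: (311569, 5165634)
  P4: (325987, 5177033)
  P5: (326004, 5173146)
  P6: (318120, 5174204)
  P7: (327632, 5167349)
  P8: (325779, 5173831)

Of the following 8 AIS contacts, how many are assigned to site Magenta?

2

P1 → Magenta
P2 → Slate
P3 → Slate
P4 → Cyan
P5 → Cyan
P6 → Magenta
P7 → Olive
P8 → Cyan
2 of the 8 go to Magenta.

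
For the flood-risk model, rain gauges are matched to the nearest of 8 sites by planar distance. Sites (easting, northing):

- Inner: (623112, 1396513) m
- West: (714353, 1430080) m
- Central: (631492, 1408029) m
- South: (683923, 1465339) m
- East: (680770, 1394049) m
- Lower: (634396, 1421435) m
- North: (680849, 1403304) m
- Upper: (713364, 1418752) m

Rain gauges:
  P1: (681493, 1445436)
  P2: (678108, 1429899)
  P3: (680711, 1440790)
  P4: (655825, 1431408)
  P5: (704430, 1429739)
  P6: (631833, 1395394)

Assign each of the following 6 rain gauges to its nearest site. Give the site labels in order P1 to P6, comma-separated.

P1 → South (d²=402034309.00)
P2 → North (d²=714807106.00)
P3 → South (d²=612970345.00)
P4 → Lower (d²=558662770.00)
P5 → West (d²=98582210.00)
P6 → Inner (d²=77308002.00)

South, North, South, Lower, West, Inner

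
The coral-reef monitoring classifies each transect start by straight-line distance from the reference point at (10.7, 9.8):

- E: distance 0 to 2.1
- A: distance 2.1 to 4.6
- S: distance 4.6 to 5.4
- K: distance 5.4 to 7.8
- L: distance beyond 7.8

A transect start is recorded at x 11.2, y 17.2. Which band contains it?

Distance = √((11.2−10.7)² + (17.2−9.8)²) = √(0.250 + 54.760) = 7.417.
5.4 ≤ 7.417 < 7.8 → K.

K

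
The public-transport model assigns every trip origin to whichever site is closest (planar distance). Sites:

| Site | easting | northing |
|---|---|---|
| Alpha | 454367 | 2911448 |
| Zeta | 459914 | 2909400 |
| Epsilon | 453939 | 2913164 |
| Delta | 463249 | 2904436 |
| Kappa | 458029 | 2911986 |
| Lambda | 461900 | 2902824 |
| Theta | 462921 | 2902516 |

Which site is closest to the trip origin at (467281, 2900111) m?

Theta

Squared distances to each site:
Alpha: 295298965.000; Zeta: 140558210.000; Epsilon: 348389773.000; Delta: 34962649.000; Kappa: 226615129.000; Lambda: 36315530.000; Theta: 24793625.000.
Minimum at Theta.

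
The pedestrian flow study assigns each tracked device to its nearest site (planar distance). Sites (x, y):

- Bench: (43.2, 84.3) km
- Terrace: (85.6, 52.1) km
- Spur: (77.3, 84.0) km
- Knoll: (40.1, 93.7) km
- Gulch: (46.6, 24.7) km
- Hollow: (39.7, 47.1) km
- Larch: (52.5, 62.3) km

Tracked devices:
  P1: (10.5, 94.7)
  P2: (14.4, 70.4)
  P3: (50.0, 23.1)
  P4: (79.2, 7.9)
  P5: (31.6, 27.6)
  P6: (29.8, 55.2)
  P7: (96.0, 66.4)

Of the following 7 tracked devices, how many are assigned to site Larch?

P1 → Knoll
P2 → Bench
P3 → Gulch
P4 → Gulch
P5 → Gulch
P6 → Hollow
P7 → Terrace
0 of the 7 go to Larch.

0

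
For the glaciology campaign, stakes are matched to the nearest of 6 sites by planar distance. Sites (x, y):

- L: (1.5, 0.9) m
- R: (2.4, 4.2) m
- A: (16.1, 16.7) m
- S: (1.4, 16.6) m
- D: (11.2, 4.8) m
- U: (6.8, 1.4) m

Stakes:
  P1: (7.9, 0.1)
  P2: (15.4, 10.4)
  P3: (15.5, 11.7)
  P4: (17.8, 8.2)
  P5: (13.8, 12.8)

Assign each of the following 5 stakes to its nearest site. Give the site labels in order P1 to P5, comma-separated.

U, A, A, D, A

P1 → U (d²=2.90)
P2 → A (d²=40.18)
P3 → A (d²=25.36)
P4 → D (d²=55.12)
P5 → A (d²=20.50)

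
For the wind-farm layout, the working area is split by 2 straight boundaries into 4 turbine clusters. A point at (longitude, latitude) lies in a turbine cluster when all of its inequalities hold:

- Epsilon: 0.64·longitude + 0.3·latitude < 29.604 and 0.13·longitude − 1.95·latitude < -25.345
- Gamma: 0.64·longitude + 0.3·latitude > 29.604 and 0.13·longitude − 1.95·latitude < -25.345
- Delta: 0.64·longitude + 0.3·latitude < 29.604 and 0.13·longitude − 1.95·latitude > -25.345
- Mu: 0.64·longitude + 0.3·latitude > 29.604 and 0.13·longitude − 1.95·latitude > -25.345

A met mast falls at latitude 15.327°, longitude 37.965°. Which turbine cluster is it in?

0.64·37.965 + 0.3·15.327 = 28.896, which is < 29.604
0.13·37.965 − 1.95·15.327 = -24.952, which is > -25.345
This sign pattern matches Delta.

Delta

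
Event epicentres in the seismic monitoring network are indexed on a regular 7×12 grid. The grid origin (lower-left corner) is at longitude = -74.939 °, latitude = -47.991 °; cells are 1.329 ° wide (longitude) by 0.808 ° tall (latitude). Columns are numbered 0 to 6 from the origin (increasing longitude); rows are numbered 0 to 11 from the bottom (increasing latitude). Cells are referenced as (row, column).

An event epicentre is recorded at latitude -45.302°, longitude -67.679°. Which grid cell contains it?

Column index: ⌊(-67.679 − -74.939) / 1.329⌋ = ⌊5.463⌋ = 5
Row offset from origin: ⌊(-45.302 − -47.991) / 0.808⌋ = ⌊3.328⌋ = 3 → row 3

(3, 5)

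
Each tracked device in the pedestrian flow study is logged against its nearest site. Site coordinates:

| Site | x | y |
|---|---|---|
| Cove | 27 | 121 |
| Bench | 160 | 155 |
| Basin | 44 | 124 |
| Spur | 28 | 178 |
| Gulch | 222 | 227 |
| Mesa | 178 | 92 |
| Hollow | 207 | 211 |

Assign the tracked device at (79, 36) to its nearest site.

Basin

Squared distances to each site:
Cove: 9929.000; Bench: 20722.000; Basin: 8969.000; Spur: 22765.000; Gulch: 56930.000; Mesa: 12937.000; Hollow: 47009.000.
Minimum at Basin.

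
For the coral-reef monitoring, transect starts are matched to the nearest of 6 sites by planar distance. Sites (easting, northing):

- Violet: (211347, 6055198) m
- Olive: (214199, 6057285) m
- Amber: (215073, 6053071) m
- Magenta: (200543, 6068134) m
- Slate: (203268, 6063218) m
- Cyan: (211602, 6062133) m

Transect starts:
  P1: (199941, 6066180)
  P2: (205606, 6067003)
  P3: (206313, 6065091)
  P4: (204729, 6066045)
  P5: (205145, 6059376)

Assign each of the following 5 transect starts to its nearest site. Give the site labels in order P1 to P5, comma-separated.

P1 → Magenta (d²=4180520.00)
P2 → Slate (d²=19792469.00)
P3 → Slate (d²=12780154.00)
P4 → Slate (d²=10126450.00)
P5 → Slate (d²=18284093.00)

Magenta, Slate, Slate, Slate, Slate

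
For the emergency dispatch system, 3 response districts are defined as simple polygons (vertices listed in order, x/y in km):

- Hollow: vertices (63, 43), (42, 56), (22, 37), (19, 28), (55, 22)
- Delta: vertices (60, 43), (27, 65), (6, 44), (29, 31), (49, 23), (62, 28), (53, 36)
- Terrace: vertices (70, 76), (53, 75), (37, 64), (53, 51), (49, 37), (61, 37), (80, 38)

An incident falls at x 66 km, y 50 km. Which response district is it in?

Terrace

Cast a ray rightward from (66, 50). For each polygon, the edges (by vertex number in listed order) whose endpoints lie on opposite sides of y = 50, where each meets that height, and whether that is right or left of the point:
Hollow: 1–2 at x≈51.7 (left), 2–3 at x≈35.7 (left) → 0 crossings.
Delta: 1–2 at x≈49.5 (left), 2–3 at x≈12.0 (left) → 0 crossings.
Terrace: 4–5 at x≈52.7 (left), 7–1 at x≈76.8 (right) → 1 crossing.
Only Terrace has an odd count, so the point is inside Terrace.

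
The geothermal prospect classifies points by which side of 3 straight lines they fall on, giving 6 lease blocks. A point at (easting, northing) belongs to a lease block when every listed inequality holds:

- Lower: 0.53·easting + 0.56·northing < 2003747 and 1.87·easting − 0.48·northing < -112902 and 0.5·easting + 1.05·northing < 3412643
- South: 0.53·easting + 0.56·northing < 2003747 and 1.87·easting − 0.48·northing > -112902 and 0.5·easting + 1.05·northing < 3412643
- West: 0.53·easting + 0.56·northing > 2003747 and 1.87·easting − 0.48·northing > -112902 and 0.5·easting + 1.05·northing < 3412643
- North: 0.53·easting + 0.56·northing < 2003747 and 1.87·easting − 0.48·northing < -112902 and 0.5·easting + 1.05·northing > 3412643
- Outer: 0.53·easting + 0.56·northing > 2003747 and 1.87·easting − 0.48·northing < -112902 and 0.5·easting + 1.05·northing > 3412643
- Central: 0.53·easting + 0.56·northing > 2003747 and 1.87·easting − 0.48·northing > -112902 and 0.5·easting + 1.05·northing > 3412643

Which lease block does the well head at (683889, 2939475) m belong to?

Outer

0.53·683889 + 0.56·2939475 = 2008567.170, which is > 2003747
1.87·683889 − 0.48·2939475 = -132075.570, which is < -112902
0.5·683889 + 1.05·2939475 = 3428393.250, which is > 3412643
This sign pattern matches Outer.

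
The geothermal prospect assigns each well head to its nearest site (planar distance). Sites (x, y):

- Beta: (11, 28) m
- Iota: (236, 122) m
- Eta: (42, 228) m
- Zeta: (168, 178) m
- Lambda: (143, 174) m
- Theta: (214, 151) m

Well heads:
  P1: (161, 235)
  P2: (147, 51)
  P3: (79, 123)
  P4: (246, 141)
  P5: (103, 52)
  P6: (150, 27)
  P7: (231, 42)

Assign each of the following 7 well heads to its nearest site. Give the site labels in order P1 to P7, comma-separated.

Zeta, Iota, Lambda, Iota, Beta, Iota, Iota

P1 → Zeta (d²=3298.00)
P2 → Iota (d²=12962.00)
P3 → Lambda (d²=6697.00)
P4 → Iota (d²=461.00)
P5 → Beta (d²=9040.00)
P6 → Iota (d²=16421.00)
P7 → Iota (d²=6425.00)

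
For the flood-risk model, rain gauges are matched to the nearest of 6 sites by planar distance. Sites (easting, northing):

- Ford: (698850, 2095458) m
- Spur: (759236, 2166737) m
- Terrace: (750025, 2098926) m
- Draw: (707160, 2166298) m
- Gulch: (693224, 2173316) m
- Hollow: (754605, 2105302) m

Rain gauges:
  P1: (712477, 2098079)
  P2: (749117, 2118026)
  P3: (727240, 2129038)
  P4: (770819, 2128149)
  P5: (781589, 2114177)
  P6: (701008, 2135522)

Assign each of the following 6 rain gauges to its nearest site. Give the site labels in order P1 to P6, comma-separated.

Ford, Hollow, Hollow, Hollow, Hollow, Draw

P1 → Ford (d²=192564770.00)
P2 → Hollow (d²=192018320.00)
P3 → Hollow (d²=1312240921.00)
P4 → Hollow (d²=784879205.00)
P5 → Hollow (d²=806901881.00)
P6 → Draw (d²=985009280.00)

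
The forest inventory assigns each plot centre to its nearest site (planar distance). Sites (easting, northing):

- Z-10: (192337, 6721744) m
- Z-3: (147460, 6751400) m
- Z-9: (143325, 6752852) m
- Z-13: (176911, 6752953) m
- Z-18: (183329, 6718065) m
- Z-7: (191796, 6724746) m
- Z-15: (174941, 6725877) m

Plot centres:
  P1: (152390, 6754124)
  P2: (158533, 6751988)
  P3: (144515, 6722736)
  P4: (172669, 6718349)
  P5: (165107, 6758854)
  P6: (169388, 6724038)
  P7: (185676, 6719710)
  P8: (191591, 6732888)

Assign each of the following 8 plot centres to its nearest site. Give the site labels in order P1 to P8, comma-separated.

Z-3, Z-3, Z-3, Z-15, Z-13, Z-15, Z-18, Z-7

P1 → Z-3 (d²=31725076.00)
P2 → Z-3 (d²=122957073.00)
P3 → Z-3 (d²=830297921.00)
P4 → Z-15 (d²=61832768.00)
P5 → Z-13 (d²=174156217.00)
P6 → Z-15 (d²=34217730.00)
P7 → Z-18 (d²=8214434.00)
P8 → Z-7 (d²=66334189.00)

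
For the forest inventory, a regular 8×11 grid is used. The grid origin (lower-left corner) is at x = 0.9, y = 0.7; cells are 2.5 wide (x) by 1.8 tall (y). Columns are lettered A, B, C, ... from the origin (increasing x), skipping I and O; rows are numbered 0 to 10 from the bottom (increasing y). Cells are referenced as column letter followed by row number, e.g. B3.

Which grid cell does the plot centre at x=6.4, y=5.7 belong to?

Column index: ⌊(6.4 − 0.9) / 2.5⌋ = ⌊2.200⌋ = 2 → column C
Row offset from origin: ⌊(5.7 − 0.7) / 1.8⌋ = ⌊2.778⌋ = 2 → row 2

C2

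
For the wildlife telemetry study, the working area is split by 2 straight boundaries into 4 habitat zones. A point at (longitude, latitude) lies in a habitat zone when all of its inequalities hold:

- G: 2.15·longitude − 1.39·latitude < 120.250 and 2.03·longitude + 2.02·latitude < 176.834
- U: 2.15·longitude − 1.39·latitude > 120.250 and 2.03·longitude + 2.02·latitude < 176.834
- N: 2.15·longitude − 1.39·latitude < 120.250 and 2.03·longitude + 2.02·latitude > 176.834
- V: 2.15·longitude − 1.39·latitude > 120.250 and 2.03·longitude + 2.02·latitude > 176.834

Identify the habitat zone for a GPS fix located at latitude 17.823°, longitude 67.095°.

G

2.15·67.095 − 1.39·17.823 = 119.480, which is < 120.250
2.03·67.095 + 2.02·17.823 = 172.205, which is < 176.834
This sign pattern matches G.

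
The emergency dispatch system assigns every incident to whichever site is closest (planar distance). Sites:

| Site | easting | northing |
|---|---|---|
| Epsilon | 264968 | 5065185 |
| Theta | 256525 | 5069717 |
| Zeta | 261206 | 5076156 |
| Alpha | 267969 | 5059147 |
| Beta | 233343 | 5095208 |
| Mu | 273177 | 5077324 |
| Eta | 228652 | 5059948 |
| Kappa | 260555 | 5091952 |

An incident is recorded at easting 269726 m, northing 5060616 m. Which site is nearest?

Alpha

Squared distances to each site:
Epsilon: 43514325.000; Theta: 257094602.000; Zeta: 314082000.000; Alpha: 5245010.000; Beta: 2520329153.000; Mu: 291066665.000; Eta: 1687519700.000; Kappa: 1066052137.000.
Minimum at Alpha.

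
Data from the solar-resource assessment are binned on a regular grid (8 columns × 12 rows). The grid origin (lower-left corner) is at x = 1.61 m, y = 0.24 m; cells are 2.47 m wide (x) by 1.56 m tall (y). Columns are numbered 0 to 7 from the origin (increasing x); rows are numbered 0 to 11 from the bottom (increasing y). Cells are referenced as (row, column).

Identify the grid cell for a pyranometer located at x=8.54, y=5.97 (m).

Column index: ⌊(8.54 − 1.61) / 2.47⌋ = ⌊2.806⌋ = 2
Row offset from origin: ⌊(5.97 − 0.24) / 1.56⌋ = ⌊3.673⌋ = 3 → row 3

(3, 2)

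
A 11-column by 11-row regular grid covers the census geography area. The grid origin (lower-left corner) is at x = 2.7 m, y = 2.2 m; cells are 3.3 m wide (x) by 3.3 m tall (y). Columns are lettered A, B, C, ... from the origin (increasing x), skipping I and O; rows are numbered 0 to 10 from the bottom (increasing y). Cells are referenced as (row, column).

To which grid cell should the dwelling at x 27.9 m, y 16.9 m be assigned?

(4, H)

Column index: ⌊(27.9 − 2.7) / 3.3⌋ = ⌊7.636⌋ = 7 → column H
Row offset from origin: ⌊(16.9 − 2.2) / 3.3⌋ = ⌊4.455⌋ = 4 → row 4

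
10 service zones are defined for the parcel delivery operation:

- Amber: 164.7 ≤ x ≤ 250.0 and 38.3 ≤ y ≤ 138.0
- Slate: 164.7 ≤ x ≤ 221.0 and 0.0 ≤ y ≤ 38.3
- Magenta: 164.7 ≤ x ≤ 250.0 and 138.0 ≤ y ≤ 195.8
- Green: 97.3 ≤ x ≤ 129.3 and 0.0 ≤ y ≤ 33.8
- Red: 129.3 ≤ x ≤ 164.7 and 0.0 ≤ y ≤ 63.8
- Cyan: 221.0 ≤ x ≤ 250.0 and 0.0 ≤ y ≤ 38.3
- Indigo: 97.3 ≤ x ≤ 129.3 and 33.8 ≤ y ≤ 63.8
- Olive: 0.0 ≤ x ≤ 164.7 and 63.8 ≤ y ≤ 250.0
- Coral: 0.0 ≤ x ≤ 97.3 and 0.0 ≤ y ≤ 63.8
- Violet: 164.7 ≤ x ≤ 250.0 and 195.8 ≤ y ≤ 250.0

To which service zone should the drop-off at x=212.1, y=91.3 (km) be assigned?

The point has x = 212.1 and y = 91.3.
Only Amber satisfies 164.7 ≤ x ≤ 250.0 and 38.3 ≤ y ≤ 138.0.

Amber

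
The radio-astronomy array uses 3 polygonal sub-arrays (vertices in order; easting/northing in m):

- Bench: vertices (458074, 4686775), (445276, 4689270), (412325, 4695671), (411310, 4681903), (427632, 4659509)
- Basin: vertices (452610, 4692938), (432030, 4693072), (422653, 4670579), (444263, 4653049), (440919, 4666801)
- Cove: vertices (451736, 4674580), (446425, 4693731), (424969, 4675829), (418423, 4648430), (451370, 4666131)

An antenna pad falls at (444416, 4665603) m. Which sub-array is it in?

Cast a ray rightward from (444416, 4665603). For each polygon, the edges (by vertex number in listed order) whose endpoints lie on opposite sides of northing = 4665603, where each meets that height, and whether that is right or left of the point:
Bench: 4–5 at easting≈423190.4 (left), 5–1 at easting≈434435.8 (left) → 0 crossings.
Basin: 3–4 at easting≈428787.1 (left), 4–5 at easting≈441210.3 (left) → 0 crossings.
Cove: 3–4 at easting≈422525.9 (left), 4–5 at easting≈450387.2 (right) → 1 crossing.
Only Cove has an odd count, so the point is inside Cove.

Cove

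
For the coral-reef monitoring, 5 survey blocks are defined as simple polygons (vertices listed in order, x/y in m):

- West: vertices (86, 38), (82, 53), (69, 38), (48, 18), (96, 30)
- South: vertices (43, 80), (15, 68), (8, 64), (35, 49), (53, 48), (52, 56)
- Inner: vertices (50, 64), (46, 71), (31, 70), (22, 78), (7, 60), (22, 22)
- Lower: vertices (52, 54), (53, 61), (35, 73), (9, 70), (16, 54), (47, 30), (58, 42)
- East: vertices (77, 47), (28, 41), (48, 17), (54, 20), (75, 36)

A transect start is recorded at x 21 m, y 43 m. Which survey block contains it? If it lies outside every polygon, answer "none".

Cast a ray rightward from (21, 43). For each polygon, the edges (by vertex number in listed order) whose endpoints lie on opposite sides of y = 43, where each meets that height, and whether that is right or left of the point:
West: 1–2 at x≈84.7 (right), 2–3 at x≈73.3 (right) → 2 crossings.
South: no edge straddles that height → 0 crossings.
Inner: 5–6 at x≈13.7 (left), 6–1 at x≈36.0 (right) → 1 crossing.
Lower: 5–6 at x≈30.2 (right), 7–1 at x≈57.5 (right) → 2 crossings.
East: 1–2 at x≈44.3 (right), 5–1 at x≈76.3 (right) → 2 crossings.
Only Inner has an odd count, so the point is inside Inner.

Inner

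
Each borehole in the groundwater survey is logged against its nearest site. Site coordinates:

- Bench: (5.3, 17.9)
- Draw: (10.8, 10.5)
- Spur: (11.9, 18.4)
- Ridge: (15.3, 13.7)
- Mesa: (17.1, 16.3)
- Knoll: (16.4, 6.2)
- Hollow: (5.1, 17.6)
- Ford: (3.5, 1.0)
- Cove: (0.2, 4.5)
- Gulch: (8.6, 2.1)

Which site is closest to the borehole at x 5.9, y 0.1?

Squared distances to each site:
Bench: 317.200; Draw: 132.170; Spur: 370.890; Ridge: 273.320; Mesa: 387.880; Knoll: 147.460; Hollow: 306.890; Ford: 6.570; Cove: 51.850; Gulch: 11.290.
Minimum at Ford.

Ford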